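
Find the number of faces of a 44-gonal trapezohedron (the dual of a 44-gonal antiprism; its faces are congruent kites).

88

The n-trapezohedron (dual of the n-antiprism) has V = 2·44 + 2 = 90, E = 4·44 = 176, F = 2·44 = 88.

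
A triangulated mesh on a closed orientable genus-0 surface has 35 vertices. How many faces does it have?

66

χ = 2 − 2·0 = 2, and every face is a triangle so 3F = 2E.
V − E + F = 2 with E = 3F/2 gives 35 − (3/2 − 1)·F = 2, so F = 66 and E = 99.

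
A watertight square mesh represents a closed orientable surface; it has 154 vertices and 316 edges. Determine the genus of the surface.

3

Every face is a square and each edge borders two faces, so 4F = 2·316, giving F = 158.
χ = V − E + F = 154 − 316 + 158 = -4.
For a closed orientable surface χ = 2 − 2g, so g = (2 − (-4))/2 = 3.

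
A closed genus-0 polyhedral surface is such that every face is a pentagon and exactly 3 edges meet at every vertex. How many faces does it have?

Each face has 5 edges and each edge borders two faces, so 2E = 5F.
Each vertex has degree 3, so 3V = 2E and hence V = 5F/3.
Euler: V − E + F = 2 ⇒ (5F/3) − (5F/2) + F = 2.
Multiply by 6: (10 − 15 + 6)F = 12, i.e. 1F = 12.
So F = 12, E = 5·12/2 = 30, V = 5·12/3 = 20.

12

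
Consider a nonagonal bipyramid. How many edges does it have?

A bipyramid over an n-gon has 2n triangular faces and n + 2 vertices: V = 9 + 2 = 11, E = 3·9 = 27, F = 2·9 = 18.

27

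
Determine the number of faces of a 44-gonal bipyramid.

A bipyramid over an n-gon has 2n triangular faces and n + 2 vertices: V = 44 + 2 = 46, E = 3·44 = 132, F = 2·44 = 88.

88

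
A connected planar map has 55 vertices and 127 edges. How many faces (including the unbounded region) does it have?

Euler's formula for a connected plane graph: V − E + F = 2, so F = 2 − 55 + 127 = 74.

74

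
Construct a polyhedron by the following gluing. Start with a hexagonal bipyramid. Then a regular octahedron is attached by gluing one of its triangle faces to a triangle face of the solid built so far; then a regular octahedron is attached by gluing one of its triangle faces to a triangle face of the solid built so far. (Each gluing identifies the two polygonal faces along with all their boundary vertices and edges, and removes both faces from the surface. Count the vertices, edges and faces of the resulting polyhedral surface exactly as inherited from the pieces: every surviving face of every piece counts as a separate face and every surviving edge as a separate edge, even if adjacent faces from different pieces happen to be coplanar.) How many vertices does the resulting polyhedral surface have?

14

A hexagonal bipyramid: V=8, E=18, F=12.
Attach a regular octahedron (V=6, E=12, F=8) along a 3-gon: merge 3 vertices and 3 edges, delete both glued faces → V=11, E=27, F=18.
Attach a regular octahedron (V=6, E=12, F=8) along a 3-gon: merge 3 vertices and 3 edges, delete both glued faces → V=14, E=36, F=24.
Check: V − E + F = 14 − 36 + 24 = 2.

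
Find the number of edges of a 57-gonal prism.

171

A prism on an n-gon has two n-gon bases and n rectangular sides: V = 2·57 = 114, E = 3·57 = 171, F = 57 + 2 = 59.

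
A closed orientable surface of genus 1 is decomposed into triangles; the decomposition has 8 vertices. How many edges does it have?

24

χ = 2 − 2·1 = 0, and every face is a triangle so 3F = 2E.
V − E + F = 0 with E = 3F/2 gives 8 − (3/2 − 1)·F = 0, so F = 16 and E = 24.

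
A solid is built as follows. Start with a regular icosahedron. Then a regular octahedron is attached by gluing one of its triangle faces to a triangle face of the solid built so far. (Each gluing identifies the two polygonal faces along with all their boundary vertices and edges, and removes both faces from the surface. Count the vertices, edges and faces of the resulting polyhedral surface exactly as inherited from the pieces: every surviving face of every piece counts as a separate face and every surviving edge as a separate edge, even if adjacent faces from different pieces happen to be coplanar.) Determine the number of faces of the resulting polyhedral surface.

26

A regular icosahedron: V=12, E=30, F=20.
Attach a regular octahedron (V=6, E=12, F=8) along a 3-gon: merge 3 vertices and 3 edges, delete both glued faces → V=15, E=39, F=26.
Check: V − E + F = 15 − 39 + 26 = 2.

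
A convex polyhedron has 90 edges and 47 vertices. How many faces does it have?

45

Here V − E + F = 2.
F = 2 − V + E = 2 − 47 + 90 = 45.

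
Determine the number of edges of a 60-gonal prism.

180

A prism on an n-gon has two n-gon bases and n rectangular sides: V = 2·60 = 120, E = 3·60 = 180, F = 60 + 2 = 62.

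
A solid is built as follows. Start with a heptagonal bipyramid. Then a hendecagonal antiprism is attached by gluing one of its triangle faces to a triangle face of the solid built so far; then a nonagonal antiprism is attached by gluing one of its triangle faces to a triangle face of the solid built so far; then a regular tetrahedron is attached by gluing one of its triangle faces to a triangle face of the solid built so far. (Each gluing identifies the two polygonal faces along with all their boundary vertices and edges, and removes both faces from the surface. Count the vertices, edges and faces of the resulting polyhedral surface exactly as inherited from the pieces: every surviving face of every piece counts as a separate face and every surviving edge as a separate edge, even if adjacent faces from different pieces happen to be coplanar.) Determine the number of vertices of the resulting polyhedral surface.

44

A heptagonal bipyramid: V=9, E=21, F=14.
Attach a hendecagonal antiprism (V=22, E=44, F=24) along a 3-gon: merge 3 vertices and 3 edges, delete both glued faces → V=28, E=62, F=36.
Attach a nonagonal antiprism (V=18, E=36, F=20) along a 3-gon: merge 3 vertices and 3 edges, delete both glued faces → V=43, E=95, F=54.
Attach a regular tetrahedron (V=4, E=6, F=4) along a 3-gon: merge 3 vertices and 3 edges, delete both glued faces → V=44, E=98, F=56.
Check: V − E + F = 44 − 98 + 56 = 2.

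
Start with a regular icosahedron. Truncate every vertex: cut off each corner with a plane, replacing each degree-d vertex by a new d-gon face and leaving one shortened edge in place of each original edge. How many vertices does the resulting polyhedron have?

The base solid has V = 12, E = 30, F = 20.
Truncation replaces each original edge-end by a new vertex, so V′ = 2E = 60.
Each original edge survives, and each old vertex of degree d contributes d new edges; summing degrees gives Σd = 2E, so E′ = E + 2E = 3E = 90.
Each original face survives and each original vertex becomes one new face: F′ = F + V = 32.

60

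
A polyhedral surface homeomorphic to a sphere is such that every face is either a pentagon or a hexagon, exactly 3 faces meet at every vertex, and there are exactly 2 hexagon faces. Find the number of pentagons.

Let x be the number of pentagons; then F = 2 + x.
Edge–face incidences: 2E = 6·2 + 5·x = 12 + 5x.
Every vertex has degree 3, so 3V = 2E.
Euler: V − E + F = 2 ⇒ (2E)/3 − E + (2 + x) = 2.
Multiply by 6: 2·(2E) − 3·(2E) + 6·(2 + x) = 12, i.e. 12 + 6x − (12 + 5x) = 12.
Collecting terms: x = 12.
Then 2E = 12 + 5·12 = 72, so E = 36, V = 2E/3 = 24, F = 2 + 12 = 14.

12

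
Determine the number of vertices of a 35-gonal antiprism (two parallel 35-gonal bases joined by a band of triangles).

An antiprism on an n-gon has two n-gon caps and 2n triangles: V = 2·35 = 70, E = 4·35 = 140, F = 2·35 + 2 = 72.
Check: V − E + F = 70 − 140 + 72 = 2.

70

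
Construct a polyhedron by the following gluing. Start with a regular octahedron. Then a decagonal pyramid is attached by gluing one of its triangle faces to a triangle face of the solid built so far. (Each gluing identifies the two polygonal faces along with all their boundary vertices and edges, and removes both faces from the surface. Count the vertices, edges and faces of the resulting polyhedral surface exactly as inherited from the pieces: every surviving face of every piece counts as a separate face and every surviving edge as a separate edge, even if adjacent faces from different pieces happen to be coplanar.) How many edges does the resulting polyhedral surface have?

A regular octahedron: V=6, E=12, F=8.
Attach a decagonal pyramid (V=11, E=20, F=11) along a 3-gon: merge 3 vertices and 3 edges, delete both glued faces → V=14, E=29, F=17.
Check: V − E + F = 14 − 29 + 17 = 2.

29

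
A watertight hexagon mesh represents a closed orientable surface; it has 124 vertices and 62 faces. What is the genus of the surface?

1

Every face is a hexagon, so 2E = 6·62 = 372, giving E = 186.
χ = V − E + F = 124 − 186 + 62 = 0.
For a closed orientable surface χ = 2 − 2g, so g = (2 − (0))/2 = 1.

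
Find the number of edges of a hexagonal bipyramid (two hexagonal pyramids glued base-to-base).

18

A bipyramid over an n-gon has 2n triangular faces and n + 2 vertices: V = 6 + 2 = 8, E = 3·6 = 18, F = 2·6 = 12.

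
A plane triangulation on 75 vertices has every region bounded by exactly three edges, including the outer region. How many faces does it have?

146

In a plane triangulation 3F = 2E and V − E + F = 2, so F = 2V − 4 = 2·75 − 4 = 146.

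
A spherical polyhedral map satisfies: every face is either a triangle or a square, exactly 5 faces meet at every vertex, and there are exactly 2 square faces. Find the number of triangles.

24

Let x be the number of triangles; then F = 2 + x.
Edge–face incidences: 2E = 4·2 + 3·x = 8 + 3x.
Every vertex has degree 5, so 5V = 2E.
Euler: V − E + F = 2 ⇒ (2E)/5 − E + (2 + x) = 2.
Multiply by 10: 2·(2E) − 5·(2E) + 10·(2 + x) = 20, i.e. 20 + 10x − 3·(8 + 3x) = 20.
Collecting terms: x − 4 = 20, so x = 24.
Then 2E = 8 + 3·24 = 80, so E = 40, V = 2E/5 = 16, F = 2 + 24 = 26.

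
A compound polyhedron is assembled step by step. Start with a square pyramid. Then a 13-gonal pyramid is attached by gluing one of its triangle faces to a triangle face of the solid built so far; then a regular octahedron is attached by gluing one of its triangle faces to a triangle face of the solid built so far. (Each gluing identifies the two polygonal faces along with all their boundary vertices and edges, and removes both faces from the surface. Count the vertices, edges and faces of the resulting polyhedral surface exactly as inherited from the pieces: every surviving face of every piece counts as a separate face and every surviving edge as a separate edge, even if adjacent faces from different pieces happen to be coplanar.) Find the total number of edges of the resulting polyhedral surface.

40

A square pyramid: V=5, E=8, F=5.
Attach a 13-gonal pyramid (V=14, E=26, F=14) along a 3-gon: merge 3 vertices and 3 edges, delete both glued faces → V=16, E=31, F=17.
Attach a regular octahedron (V=6, E=12, F=8) along a 3-gon: merge 3 vertices and 3 edges, delete both glued faces → V=19, E=40, F=23.
Check: V − E + F = 19 − 40 + 23 = 2.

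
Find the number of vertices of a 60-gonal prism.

120

A prism on an n-gon has two n-gon bases and n rectangular sides: V = 2·60 = 120, E = 3·60 = 180, F = 60 + 2 = 62.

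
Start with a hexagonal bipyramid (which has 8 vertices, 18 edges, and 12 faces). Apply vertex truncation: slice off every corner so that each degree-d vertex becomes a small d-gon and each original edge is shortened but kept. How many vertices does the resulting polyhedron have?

36

Truncation replaces each original edge-end by a new vertex, so V′ = 2E = 36.
Each original edge survives, and each old vertex of degree d contributes d new edges; summing degrees gives Σd = 2E, so E′ = E + 2E = 3E = 54.
Each original face survives and each original vertex becomes one new face: F′ = F + V = 20.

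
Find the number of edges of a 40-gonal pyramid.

A pyramid on an n-gon base has one n-gon and n triangles: V = 40 + 1 = 41, E = 2·40 = 80, F = 40 + 1 = 41.

80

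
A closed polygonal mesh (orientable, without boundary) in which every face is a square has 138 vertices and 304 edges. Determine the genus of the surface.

Every face is a square and each edge borders two faces, so 4F = 2·304, giving F = 152.
χ = V − E + F = 138 − 304 + 152 = -14.
For a closed orientable surface χ = 2 − 2g, so g = (2 − (-14))/2 = 8.

8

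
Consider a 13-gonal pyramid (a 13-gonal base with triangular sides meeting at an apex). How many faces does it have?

A pyramid on an n-gon base has one n-gon and n triangles: V = 13 + 1 = 14, E = 2·13 = 26, F = 13 + 1 = 14.
Check: V − E + F = 14 − 26 + 14 = 2.

14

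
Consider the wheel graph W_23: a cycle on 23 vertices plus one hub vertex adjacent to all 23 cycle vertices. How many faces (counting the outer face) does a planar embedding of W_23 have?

W_23 has V = 23 + 1 = 24 vertices and E = 2·23 = 46 edges.
By Euler's formula F = 2 − V + E = 2 − 24 + 46 = 24.

24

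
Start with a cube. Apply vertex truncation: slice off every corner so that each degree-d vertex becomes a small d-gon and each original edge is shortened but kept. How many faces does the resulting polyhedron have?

14

The base solid has V = 8, E = 12, F = 6.
Truncation replaces each original edge-end by a new vertex, so V′ = 2E = 24.
Each original edge survives, and each old vertex of degree d contributes d new edges; summing degrees gives Σd = 2E, so E′ = E + 2E = 3E = 36.
Each original face survives and each original vertex becomes one new face: F′ = F + V = 14.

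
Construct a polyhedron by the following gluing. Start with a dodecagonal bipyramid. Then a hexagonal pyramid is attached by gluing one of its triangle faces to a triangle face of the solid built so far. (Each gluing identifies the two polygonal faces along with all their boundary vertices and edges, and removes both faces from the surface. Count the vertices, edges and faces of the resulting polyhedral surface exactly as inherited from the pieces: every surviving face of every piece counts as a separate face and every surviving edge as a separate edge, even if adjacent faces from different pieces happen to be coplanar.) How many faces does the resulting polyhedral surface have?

29

A dodecagonal bipyramid: V=14, E=36, F=24.
Attach a hexagonal pyramid (V=7, E=12, F=7) along a 3-gon: merge 3 vertices and 3 edges, delete both glued faces → V=18, E=45, F=29.
Check: V − E + F = 18 − 45 + 29 = 2.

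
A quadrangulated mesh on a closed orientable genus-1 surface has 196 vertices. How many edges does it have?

χ = 2 − 2·1 = 0, and every face is a square so 4F = 2E.
V − E + F = 0 with E = 4F/2 gives 196 − (4/2 − 1)·F = 0, so F = 196 and E = 392.

392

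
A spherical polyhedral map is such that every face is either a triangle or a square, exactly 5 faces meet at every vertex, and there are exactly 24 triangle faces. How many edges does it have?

40

Let x be the number of squares; then F = 24 + x.
Edge–face incidences: 2E = 3·24 + 4·x = 72 + 4x.
Every vertex has degree 5, so 5V = 2E.
Euler: V − E + F = 2 ⇒ (2E)/5 − E + (24 + x) = 2.
Multiply by 10: 2·(2E) − 5·(2E) + 10·(24 + x) = 20, i.e. 240 + 10x − 3·(72 + 4x) = 20.
Collecting terms: −2x + 24 = 20, so −2x = −4, so x = 2.
Then 2E = 72 + 4·2 = 80, so E = 40, V = 2E/5 = 16, F = 24 + 2 = 26.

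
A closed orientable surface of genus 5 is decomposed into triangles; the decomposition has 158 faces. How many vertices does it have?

71

χ = 2 − 2·5 = -8, and every face is a triangle so 3F = 2E.
E = 3·158/2 = 237. Then V = -8 + E − F = -8 + 237 − 158 = 71.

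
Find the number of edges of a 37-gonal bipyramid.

111

A bipyramid over an n-gon has 2n triangular faces and n + 2 vertices: V = 37 + 2 = 39, E = 3·37 = 111, F = 2·37 = 74.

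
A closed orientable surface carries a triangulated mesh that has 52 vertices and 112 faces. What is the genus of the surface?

3

Every face is a triangle, so 2E = 3·112 = 336, giving E = 168.
χ = V − E + F = 52 − 168 + 112 = -4.
For a closed orientable surface χ = 2 − 2g, so g = (2 − (-4))/2 = 3.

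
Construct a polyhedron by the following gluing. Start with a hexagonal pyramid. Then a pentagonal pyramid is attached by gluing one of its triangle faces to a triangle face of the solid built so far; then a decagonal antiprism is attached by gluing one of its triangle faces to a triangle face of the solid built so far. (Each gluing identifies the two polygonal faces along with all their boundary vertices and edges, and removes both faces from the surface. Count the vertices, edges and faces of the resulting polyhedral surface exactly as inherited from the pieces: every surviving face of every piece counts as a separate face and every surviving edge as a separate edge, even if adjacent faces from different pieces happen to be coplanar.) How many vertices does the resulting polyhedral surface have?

27

A hexagonal pyramid: V=7, E=12, F=7.
Attach a pentagonal pyramid (V=6, E=10, F=6) along a 3-gon: merge 3 vertices and 3 edges, delete both glued faces → V=10, E=19, F=11.
Attach a decagonal antiprism (V=20, E=40, F=22) along a 3-gon: merge 3 vertices and 3 edges, delete both glued faces → V=27, E=56, F=31.
Check: V − E + F = 27 − 56 + 31 = 2.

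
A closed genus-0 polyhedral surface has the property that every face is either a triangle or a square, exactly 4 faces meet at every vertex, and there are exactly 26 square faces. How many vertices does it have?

Let x be the number of triangles; then F = 26 + x.
Edge–face incidences: 2E = 4·26 + 3·x = 104 + 3x.
Every vertex has degree 4, so 4V = 2E.
Euler: V − E + F = 2 ⇒ (2E)/4 − E + (26 + x) = 2.
Multiply by 8: 2·(2E) − 4·(2E) + 8·(26 + x) = 16, i.e. 208 + 8x − 2·(104 + 3x) = 16.
Collecting terms: 2x = 16, so x = 8.
Then 2E = 104 + 3·8 = 128, so E = 64, V = 2E/4 = 32, F = 26 + 8 = 34.

32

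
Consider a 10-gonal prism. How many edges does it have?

A prism on an n-gon has two n-gon bases and n rectangular sides: V = 2·10 = 20, E = 3·10 = 30, F = 10 + 2 = 12.

30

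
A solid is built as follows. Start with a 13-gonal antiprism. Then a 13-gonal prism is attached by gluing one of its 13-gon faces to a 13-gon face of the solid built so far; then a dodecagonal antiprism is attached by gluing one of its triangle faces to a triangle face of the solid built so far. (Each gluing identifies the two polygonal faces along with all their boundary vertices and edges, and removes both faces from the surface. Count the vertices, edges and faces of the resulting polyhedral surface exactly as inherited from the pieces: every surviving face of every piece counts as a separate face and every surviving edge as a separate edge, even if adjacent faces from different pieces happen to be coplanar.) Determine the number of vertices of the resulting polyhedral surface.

A 13-gonal antiprism: V=26, E=52, F=28.
Attach a 13-gonal prism (V=26, E=39, F=15) along a 13-gon: merge 13 vertices and 13 edges, delete both glued faces → V=39, E=78, F=41.
Attach a dodecagonal antiprism (V=24, E=48, F=26) along a 3-gon: merge 3 vertices and 3 edges, delete both glued faces → V=60, E=123, F=65.
Check: V − E + F = 60 − 123 + 65 = 2.

60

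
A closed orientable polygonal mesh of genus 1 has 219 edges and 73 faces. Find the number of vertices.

146

For a closed orientable surface of genus 1, χ = 2 − 2·1 = 0.
V = 0 + E − F = 0 + 219 − 73 = 146.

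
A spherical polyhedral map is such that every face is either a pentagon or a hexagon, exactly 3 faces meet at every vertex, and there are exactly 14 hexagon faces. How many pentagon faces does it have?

Let x be the number of pentagons; then F = 14 + x.
Edge–face incidences: 2E = 6·14 + 5·x = 84 + 5x.
Every vertex has degree 3, so 3V = 2E.
Euler: V − E + F = 2 ⇒ (2E)/3 − E + (14 + x) = 2.
Multiply by 6: 2·(2E) − 3·(2E) + 6·(14 + x) = 12, i.e. 84 + 6x − (84 + 5x) = 12.
Collecting terms: x = 12.
Then 2E = 84 + 5·12 = 144, so E = 72, V = 2E/3 = 48, F = 14 + 12 = 26.

12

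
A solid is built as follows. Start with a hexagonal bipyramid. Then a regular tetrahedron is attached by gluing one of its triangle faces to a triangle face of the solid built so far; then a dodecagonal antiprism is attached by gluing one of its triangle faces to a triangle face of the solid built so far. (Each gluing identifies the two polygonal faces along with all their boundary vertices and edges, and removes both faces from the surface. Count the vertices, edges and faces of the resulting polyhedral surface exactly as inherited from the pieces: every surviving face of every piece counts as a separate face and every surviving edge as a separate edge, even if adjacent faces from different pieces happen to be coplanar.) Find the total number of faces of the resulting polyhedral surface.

A hexagonal bipyramid: V=8, E=18, F=12.
Attach a regular tetrahedron (V=4, E=6, F=4) along a 3-gon: merge 3 vertices and 3 edges, delete both glued faces → V=9, E=21, F=14.
Attach a dodecagonal antiprism (V=24, E=48, F=26) along a 3-gon: merge 3 vertices and 3 edges, delete both glued faces → V=30, E=66, F=38.
Check: V − E + F = 30 − 66 + 38 = 2.

38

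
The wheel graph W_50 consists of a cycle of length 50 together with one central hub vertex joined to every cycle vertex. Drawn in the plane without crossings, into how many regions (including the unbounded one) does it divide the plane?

51

W_50 has V = 50 + 1 = 51 vertices and E = 2·50 = 100 edges.
By Euler's formula F = 2 − V + E = 2 − 51 + 100 = 51.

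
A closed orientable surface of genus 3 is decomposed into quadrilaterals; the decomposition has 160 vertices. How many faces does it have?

164

χ = 2 − 2·3 = -4, and every face is a square so 4F = 2E.
V − E + F = -4 with E = 4F/2 gives 160 − (4/2 − 1)·F = -4, so F = 164 and E = 328.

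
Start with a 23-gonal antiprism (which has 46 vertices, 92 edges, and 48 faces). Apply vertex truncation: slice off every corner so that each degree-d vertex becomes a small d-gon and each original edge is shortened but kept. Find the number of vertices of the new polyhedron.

Truncation replaces each original edge-end by a new vertex, so V′ = 2E = 184.
Each original edge survives, and each old vertex of degree d contributes d new edges; summing degrees gives Σd = 2E, so E′ = E + 2E = 3E = 276.
Each original face survives and each original vertex becomes one new face: F′ = F + V = 94.

184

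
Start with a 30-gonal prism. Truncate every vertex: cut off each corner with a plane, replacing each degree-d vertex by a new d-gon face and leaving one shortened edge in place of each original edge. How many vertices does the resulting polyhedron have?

180

The base solid has V = 60, E = 90, F = 32.
Truncation replaces each original edge-end by a new vertex, so V′ = 2E = 180.
Each original edge survives, and each old vertex of degree d contributes d new edges; summing degrees gives Σd = 2E, so E′ = E + 2E = 3E = 270.
Each original face survives and each original vertex becomes one new face: F′ = F + V = 92.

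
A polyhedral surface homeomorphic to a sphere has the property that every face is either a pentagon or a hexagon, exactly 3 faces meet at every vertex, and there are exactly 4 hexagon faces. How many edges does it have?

42

Let x be the number of pentagons; then F = 4 + x.
Edge–face incidences: 2E = 6·4 + 5·x = 24 + 5x.
Every vertex has degree 3, so 3V = 2E.
Euler: V − E + F = 2 ⇒ (2E)/3 − E + (4 + x) = 2.
Multiply by 6: 2·(2E) − 3·(2E) + 6·(4 + x) = 12, i.e. 24 + 6x − (24 + 5x) = 12.
Collecting terms: x = 12.
Then 2E = 24 + 5·12 = 84, so E = 42, V = 2E/3 = 28, F = 4 + 12 = 16.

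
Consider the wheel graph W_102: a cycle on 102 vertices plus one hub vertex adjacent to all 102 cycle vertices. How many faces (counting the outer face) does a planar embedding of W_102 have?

103

W_102 has V = 102 + 1 = 103 vertices and E = 2·102 = 204 edges.
By Euler's formula F = 2 − V + E = 2 − 103 + 204 = 103.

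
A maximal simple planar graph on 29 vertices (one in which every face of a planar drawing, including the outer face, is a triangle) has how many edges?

81

In a plane triangulation 3F = 2E and V − E + F = 2, so E = 3V − 6 = 3·29 − 6 = 81.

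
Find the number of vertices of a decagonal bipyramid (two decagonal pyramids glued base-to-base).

A bipyramid over an n-gon has 2n triangular faces and n + 2 vertices: V = 10 + 2 = 12, E = 3·10 = 30, F = 2·10 = 20.
Check: V − E + F = 12 − 30 + 20 = 2.

12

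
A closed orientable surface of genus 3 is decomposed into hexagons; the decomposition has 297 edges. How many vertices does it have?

χ = 2 − 2·3 = -4, and every face is a hexagon so 6F = 2E.
F = 2E/6 = 99. Then V = -4 + E − F = -4 + 297 − 99 = 194.

194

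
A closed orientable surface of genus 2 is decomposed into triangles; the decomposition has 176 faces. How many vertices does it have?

86

χ = 2 − 2·2 = -2, and every face is a triangle so 3F = 2E.
E = 3·176/2 = 264. Then V = -2 + E − F = -2 + 264 − 176 = 86.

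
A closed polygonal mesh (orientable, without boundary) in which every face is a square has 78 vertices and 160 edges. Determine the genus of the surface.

2

Every face is a square and each edge borders two faces, so 4F = 2·160, giving F = 80.
χ = V − E + F = 78 − 160 + 80 = -2.
For a closed orientable surface χ = 2 − 2g, so g = (2 − (-2))/2 = 2.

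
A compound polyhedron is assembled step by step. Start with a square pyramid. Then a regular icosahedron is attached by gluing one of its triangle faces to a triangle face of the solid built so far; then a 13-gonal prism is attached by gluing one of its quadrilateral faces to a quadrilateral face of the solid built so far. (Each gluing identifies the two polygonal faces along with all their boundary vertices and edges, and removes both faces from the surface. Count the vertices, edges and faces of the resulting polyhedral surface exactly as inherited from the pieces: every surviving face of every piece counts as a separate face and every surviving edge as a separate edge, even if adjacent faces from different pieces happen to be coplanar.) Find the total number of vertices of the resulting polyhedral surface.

A square pyramid: V=5, E=8, F=5.
Attach a regular icosahedron (V=12, E=30, F=20) along a 3-gon: merge 3 vertices and 3 edges, delete both glued faces → V=14, E=35, F=23.
Attach a 13-gonal prism (V=26, E=39, F=15) along a 4-gon: merge 4 vertices and 4 edges, delete both glued faces → V=36, E=70, F=36.
Check: V − E + F = 36 − 70 + 36 = 2.

36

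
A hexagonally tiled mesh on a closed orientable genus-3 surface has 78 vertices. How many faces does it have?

χ = 2 − 2·3 = -4, and every face is a hexagon so 6F = 2E.
V − E + F = -4 with E = 6F/2 gives 78 − (6/2 − 1)·F = -4, so F = 41 and E = 123.

41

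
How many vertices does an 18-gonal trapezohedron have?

38

The n-trapezohedron (dual of the n-antiprism) has V = 2·18 + 2 = 38, E = 4·18 = 72, F = 2·18 = 36.
Check: V − E + F = 38 − 72 + 36 = 2.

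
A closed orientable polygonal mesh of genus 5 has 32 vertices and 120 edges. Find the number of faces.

For a closed orientable surface of genus 5, χ = 2 − 2·5 = -8.
F = -8 − V + E = -8 − 32 + 120 = 80.

80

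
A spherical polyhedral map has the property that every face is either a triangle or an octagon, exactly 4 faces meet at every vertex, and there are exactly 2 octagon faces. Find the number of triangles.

Let x be the number of triangles; then F = 2 + x.
Edge–face incidences: 2E = 8·2 + 3·x = 16 + 3x.
Every vertex has degree 4, so 4V = 2E.
Euler: V − E + F = 2 ⇒ (2E)/4 − E + (2 + x) = 2.
Multiply by 8: 2·(2E) − 4·(2E) + 8·(2 + x) = 16, i.e. 16 + 8x − 2·(16 + 3x) = 16.
Collecting terms: 2x − 16 = 16, so 2x = 32, so x = 16.
Then 2E = 16 + 3·16 = 64, so E = 32, V = 2E/4 = 16, F = 2 + 16 = 18.

16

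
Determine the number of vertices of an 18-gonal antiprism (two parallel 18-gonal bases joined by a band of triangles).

36

An antiprism on an n-gon has two n-gon caps and 2n triangles: V = 2·18 = 36, E = 4·18 = 72, F = 2·18 + 2 = 38.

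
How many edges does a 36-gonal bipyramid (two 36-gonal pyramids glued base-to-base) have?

108

A bipyramid over an n-gon has 2n triangular faces and n + 2 vertices: V = 36 + 2 = 38, E = 3·36 = 108, F = 2·36 = 72.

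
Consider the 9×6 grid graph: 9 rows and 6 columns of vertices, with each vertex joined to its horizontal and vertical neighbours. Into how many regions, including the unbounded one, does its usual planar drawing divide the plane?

The grid has V = 9·6 = 54 vertices and E = 9·5 + 6·8 = 93 edges.
F = 2 − V + E = 2 − 54 + 93 = 41.

41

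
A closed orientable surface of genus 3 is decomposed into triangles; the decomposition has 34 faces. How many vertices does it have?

χ = 2 − 2·3 = -4, and every face is a triangle so 3F = 2E.
E = 3·34/2 = 51. Then V = -4 + E − F = -4 + 51 − 34 = 13.

13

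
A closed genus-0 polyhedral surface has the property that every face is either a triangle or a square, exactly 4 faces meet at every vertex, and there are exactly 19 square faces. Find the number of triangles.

Let x be the number of triangles; then F = 19 + x.
Edge–face incidences: 2E = 4·19 + 3·x = 76 + 3x.
Every vertex has degree 4, so 4V = 2E.
Euler: V − E + F = 2 ⇒ (2E)/4 − E + (19 + x) = 2.
Multiply by 8: 2·(2E) − 4·(2E) + 8·(19 + x) = 16, i.e. 152 + 8x − 2·(76 + 3x) = 16.
Collecting terms: 2x = 16, so x = 8.
Then 2E = 76 + 3·8 = 100, so E = 50, V = 2E/4 = 25, F = 19 + 8 = 27.

8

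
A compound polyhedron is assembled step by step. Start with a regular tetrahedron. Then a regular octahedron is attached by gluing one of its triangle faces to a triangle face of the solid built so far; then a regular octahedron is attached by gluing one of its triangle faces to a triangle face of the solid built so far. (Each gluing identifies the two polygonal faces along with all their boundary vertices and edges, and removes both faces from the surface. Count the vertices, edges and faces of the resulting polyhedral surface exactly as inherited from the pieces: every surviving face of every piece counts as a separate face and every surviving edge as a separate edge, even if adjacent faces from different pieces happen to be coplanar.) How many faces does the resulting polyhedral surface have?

16

A regular tetrahedron: V=4, E=6, F=4.
Attach a regular octahedron (V=6, E=12, F=8) along a 3-gon: merge 3 vertices and 3 edges, delete both glued faces → V=7, E=15, F=10.
Attach a regular octahedron (V=6, E=12, F=8) along a 3-gon: merge 3 vertices and 3 edges, delete both glued faces → V=10, E=24, F=16.
Check: V − E + F = 10 − 24 + 16 = 2.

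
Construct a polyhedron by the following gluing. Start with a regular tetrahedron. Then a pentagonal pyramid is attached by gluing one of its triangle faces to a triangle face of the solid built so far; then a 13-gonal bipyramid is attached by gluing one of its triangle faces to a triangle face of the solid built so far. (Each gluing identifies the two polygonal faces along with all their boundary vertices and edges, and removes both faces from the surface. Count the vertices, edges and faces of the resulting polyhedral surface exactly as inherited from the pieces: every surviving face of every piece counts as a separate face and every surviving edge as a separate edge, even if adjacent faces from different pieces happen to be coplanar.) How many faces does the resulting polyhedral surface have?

A regular tetrahedron: V=4, E=6, F=4.
Attach a pentagonal pyramid (V=6, E=10, F=6) along a 3-gon: merge 3 vertices and 3 edges, delete both glued faces → V=7, E=13, F=8.
Attach a 13-gonal bipyramid (V=15, E=39, F=26) along a 3-gon: merge 3 vertices and 3 edges, delete both glued faces → V=19, E=49, F=32.
Check: V − E + F = 19 − 49 + 32 = 2.

32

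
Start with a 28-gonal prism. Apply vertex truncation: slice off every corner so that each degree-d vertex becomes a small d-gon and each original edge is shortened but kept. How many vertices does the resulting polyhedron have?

The base solid has V = 56, E = 84, F = 30.
Truncation replaces each original edge-end by a new vertex, so V′ = 2E = 168.
Each original edge survives, and each old vertex of degree d contributes d new edges; summing degrees gives Σd = 2E, so E′ = E + 2E = 3E = 252.
Each original face survives and each original vertex becomes one new face: F′ = F + V = 86.

168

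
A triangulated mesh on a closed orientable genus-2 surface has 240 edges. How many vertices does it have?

78

χ = 2 − 2·2 = -2, and every face is a triangle so 3F = 2E.
F = 2E/3 = 160. Then V = -2 + E − F = -2 + 240 − 160 = 78.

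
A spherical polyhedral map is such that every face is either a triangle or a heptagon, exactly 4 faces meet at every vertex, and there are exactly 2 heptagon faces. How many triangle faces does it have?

Let x be the number of triangles; then F = 2 + x.
Edge–face incidences: 2E = 7·2 + 3·x = 14 + 3x.
Every vertex has degree 4, so 4V = 2E.
Euler: V − E + F = 2 ⇒ (2E)/4 − E + (2 + x) = 2.
Multiply by 8: 2·(2E) − 4·(2E) + 8·(2 + x) = 16, i.e. 16 + 8x − 2·(14 + 3x) = 16.
Collecting terms: 2x − 12 = 16, so 2x = 28, so x = 14.
Then 2E = 14 + 3·14 = 56, so E = 28, V = 2E/4 = 14, F = 2 + 14 = 16.

14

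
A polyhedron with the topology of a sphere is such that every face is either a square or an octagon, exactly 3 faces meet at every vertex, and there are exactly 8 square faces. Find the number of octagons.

2

Let x be the number of octagons; then F = 8 + x.
Edge–face incidences: 2E = 4·8 + 8·x = 32 + 8x.
Every vertex has degree 3, so 3V = 2E.
Euler: V − E + F = 2 ⇒ (2E)/3 − E + (8 + x) = 2.
Multiply by 6: 2·(2E) − 3·(2E) + 6·(8 + x) = 12, i.e. 48 + 6x − (32 + 8x) = 12.
Collecting terms: −2x + 16 = 12, so −2x = −4, so x = 2.
Then 2E = 32 + 8·2 = 48, so E = 24, V = 2E/3 = 16, F = 8 + 2 = 10.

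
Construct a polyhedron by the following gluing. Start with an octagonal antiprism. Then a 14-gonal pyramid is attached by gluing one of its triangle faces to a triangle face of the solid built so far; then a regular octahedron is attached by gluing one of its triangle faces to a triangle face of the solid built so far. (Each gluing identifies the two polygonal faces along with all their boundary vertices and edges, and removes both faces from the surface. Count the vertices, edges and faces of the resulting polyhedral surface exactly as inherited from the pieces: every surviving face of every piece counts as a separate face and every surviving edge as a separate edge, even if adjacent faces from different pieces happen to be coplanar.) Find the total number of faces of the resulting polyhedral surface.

37

An octagonal antiprism: V=16, E=32, F=18.
Attach a 14-gonal pyramid (V=15, E=28, F=15) along a 3-gon: merge 3 vertices and 3 edges, delete both glued faces → V=28, E=57, F=31.
Attach a regular octahedron (V=6, E=12, F=8) along a 3-gon: merge 3 vertices and 3 edges, delete both glued faces → V=31, E=66, F=37.
Check: V − E + F = 31 − 66 + 37 = 2.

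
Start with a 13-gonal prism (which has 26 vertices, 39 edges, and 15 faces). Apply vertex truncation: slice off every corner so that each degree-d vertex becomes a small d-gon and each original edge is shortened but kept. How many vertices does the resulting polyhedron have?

78

Truncation replaces each original edge-end by a new vertex, so V′ = 2E = 78.
Each original edge survives, and each old vertex of degree d contributes d new edges; summing degrees gives Σd = 2E, so E′ = E + 2E = 3E = 117.
Each original face survives and each original vertex becomes one new face: F′ = F + V = 41.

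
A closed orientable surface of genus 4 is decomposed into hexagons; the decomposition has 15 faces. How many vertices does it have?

χ = 2 − 2·4 = -6, and every face is a hexagon so 6F = 2E.
E = 6·15/2 = 45. Then V = -6 + E − F = -6 + 45 − 15 = 24.

24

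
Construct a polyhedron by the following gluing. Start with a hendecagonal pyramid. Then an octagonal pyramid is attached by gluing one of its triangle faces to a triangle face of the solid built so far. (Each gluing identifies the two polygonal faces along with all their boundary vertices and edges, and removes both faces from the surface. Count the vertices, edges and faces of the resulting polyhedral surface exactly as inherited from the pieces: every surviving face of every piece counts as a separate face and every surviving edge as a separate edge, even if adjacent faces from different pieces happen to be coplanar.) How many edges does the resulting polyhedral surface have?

A hendecagonal pyramid: V=12, E=22, F=12.
Attach an octagonal pyramid (V=9, E=16, F=9) along a 3-gon: merge 3 vertices and 3 edges, delete both glued faces → V=18, E=35, F=19.
Check: V − E + F = 18 − 35 + 19 = 2.

35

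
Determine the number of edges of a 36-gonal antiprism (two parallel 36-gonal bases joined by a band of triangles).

An antiprism on an n-gon has two n-gon caps and 2n triangles: V = 2·36 = 72, E = 4·36 = 144, F = 2·36 + 2 = 74.

144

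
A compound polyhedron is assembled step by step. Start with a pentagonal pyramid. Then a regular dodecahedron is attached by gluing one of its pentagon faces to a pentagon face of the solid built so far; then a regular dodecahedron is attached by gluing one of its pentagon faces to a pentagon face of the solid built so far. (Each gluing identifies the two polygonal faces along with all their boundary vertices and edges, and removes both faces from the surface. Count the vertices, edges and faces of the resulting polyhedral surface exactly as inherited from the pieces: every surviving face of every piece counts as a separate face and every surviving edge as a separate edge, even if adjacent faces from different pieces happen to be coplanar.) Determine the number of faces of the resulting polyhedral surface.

A pentagonal pyramid: V=6, E=10, F=6.
Attach a regular dodecahedron (V=20, E=30, F=12) along a 5-gon: merge 5 vertices and 5 edges, delete both glued faces → V=21, E=35, F=16.
Attach a regular dodecahedron (V=20, E=30, F=12) along a 5-gon: merge 5 vertices and 5 edges, delete both glued faces → V=36, E=60, F=26.
Check: V − E + F = 36 − 60 + 26 = 2.

26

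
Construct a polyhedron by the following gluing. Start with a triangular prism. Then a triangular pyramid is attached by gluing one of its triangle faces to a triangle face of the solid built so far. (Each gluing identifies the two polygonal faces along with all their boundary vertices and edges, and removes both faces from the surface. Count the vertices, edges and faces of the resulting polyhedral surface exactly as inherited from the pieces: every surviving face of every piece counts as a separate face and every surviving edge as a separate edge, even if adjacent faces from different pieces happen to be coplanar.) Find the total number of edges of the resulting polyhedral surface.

12

A triangular prism: V=6, E=9, F=5.
Attach a triangular pyramid (V=4, E=6, F=4) along a 3-gon: merge 3 vertices and 3 edges, delete both glued faces → V=7, E=12, F=7.
Check: V − E + F = 7 − 12 + 7 = 2.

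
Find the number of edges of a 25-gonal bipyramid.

75

A bipyramid over an n-gon has 2n triangular faces and n + 2 vertices: V = 25 + 2 = 27, E = 3·25 = 75, F = 2·25 = 50.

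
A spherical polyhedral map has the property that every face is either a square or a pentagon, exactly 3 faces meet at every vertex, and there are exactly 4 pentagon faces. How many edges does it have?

Let x be the number of squares; then F = 4 + x.
Edge–face incidences: 2E = 5·4 + 4·x = 20 + 4x.
Every vertex has degree 3, so 3V = 2E.
Euler: V − E + F = 2 ⇒ (2E)/3 − E + (4 + x) = 2.
Multiply by 6: 2·(2E) − 3·(2E) + 6·(4 + x) = 12, i.e. 24 + 6x − (20 + 4x) = 12.
Collecting terms: 2x + 4 = 12, so 2x = 8, so x = 4.
Then 2E = 20 + 4·4 = 36, so E = 18, V = 2E/3 = 12, F = 4 + 4 = 8.

18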